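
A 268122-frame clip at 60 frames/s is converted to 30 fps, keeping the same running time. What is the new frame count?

134061 frames

Frames at target rate = 268122 × (30) / (60) = 134061.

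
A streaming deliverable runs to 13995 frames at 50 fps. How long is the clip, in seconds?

279.9 seconds

Running time = 13995 / (50) = 279.9 s.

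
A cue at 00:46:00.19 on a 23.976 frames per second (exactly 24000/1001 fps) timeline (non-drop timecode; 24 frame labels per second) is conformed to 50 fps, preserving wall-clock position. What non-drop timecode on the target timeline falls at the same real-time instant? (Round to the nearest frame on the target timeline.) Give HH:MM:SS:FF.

Source frame index: (0×3600 + 46×60 + 0) × 24 + 19 = 66259.
Real time: 66259 / (24000/1001) = 66325259/24000 s.
Target frame: (66325259/24000) × (50) = 66325259/480 ≈ 138177.623 → 138178.
At 50 labels/s: frame 138178 → 00:46:03:28.

00:46:03:28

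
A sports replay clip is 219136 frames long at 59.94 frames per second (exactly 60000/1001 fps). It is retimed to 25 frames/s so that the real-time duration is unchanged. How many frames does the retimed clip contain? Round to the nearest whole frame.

91398 frames

Frames at target rate = 219136 × (25) / (60000/1001) = 6854848/75 ≈ 91397.973.
Nearest whole frame: 91398.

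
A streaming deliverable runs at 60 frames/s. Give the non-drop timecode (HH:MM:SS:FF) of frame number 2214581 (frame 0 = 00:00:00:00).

2214581 ÷ 60 = 36909 full seconds, remainder 41 frames.
36909 s = 10 h 15 min 9 s.
Timecode: 10:15:09:41.

10:15:09:41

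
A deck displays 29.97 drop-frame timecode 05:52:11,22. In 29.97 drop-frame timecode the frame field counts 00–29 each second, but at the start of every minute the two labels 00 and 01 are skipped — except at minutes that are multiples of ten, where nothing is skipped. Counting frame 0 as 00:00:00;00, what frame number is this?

Complete 10-minute blocks: 35, each 17982 frames → 629370.
Remaining 2 whole minutes in the current block: 1800 + 1 × 1798 = 3598 frames.
Within the current minute: 11 × 30 + 22 − 2 = 350 (labels ;00/;01 skipped at this minute). Total = 629370 + 3598 + 350 = 633318.

633318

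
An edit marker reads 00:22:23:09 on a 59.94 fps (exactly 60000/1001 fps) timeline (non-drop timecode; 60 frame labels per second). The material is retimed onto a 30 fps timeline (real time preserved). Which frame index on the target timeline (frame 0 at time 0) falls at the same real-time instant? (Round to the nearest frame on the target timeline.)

Source frame index: (0×3600 + 22×60 + 23) × 60 + 9 = 80589.
Real time: 80589 / (60000/1001) = 26889863/20000 s.
Target frame: (26889863/20000) × (30) = 80669589/2000 ≈ 40334.795 → 40335.

frame 40335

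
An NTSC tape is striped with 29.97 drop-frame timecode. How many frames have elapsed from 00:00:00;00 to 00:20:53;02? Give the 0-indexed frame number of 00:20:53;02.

As if non-drop at 30 labels/s: (0 × 3600 + 20 × 60 + 53) × 30 + 2 = 37592.
Minute boundaries passed: 20; those not divisible by 10: 20 − 2 = 18; dropped labels = 2 × 18 = 36.
Actual frame index = 37592 − 36 = 37556.

37556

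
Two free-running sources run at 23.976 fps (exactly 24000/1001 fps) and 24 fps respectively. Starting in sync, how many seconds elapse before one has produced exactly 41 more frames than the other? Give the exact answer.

41041/24 seconds

The gap grows by |24 − 24000/1001| = 24/1001 frames per second.
Time for a 41-frame gap: 41 ÷ (24/1001) = 41041/24 s.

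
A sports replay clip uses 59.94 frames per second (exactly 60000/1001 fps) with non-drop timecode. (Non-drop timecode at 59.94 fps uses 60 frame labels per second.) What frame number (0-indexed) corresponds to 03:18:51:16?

715876

Total seconds to the label: (3 × 3600 + 18 × 60 + 51) = 11931.
Frame index = 11931 × 60 + 16 = 715876.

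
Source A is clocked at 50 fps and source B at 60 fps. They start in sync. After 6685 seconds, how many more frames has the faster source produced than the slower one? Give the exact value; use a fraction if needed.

66850 frames

A emits 50 × 6685 = 334250 frames; B emits 60 × 6685 = 401100.
Difference = 66850 frames; B is ahead of A.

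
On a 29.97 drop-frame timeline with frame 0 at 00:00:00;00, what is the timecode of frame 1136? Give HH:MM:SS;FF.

Ten DF minutes hold 17982 frames, so frame 1136 lies in block 0 (frames 0–17981) with 1136 frames into that block.
The block's first minute is 1800 frames and the rest 1798 each; 1136 frames reaches minute 0, so 0 × 18 + 0 × 2 = 0 labels have been skipped so far.
Adding those back, label number 1136 + 0 = 1136 at 30 labels/s is 37 s + 26 f = 0 h 0 min 37 s frame 26, i.e. 00:00:37;26.

00:00:37;26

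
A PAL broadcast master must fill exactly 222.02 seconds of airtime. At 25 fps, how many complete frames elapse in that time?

5550 frames

Frames = 222.02 × 25 = 11101/2 ≈ 5550.5000.
Complete frames: 5550.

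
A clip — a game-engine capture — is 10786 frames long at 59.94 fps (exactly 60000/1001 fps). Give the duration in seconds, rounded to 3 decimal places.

Running time = 10786 × 1001/60000 = 5398393/30000 s ≈ 179.946 s.

179.946 seconds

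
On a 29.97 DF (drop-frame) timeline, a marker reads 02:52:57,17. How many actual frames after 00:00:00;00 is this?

As if non-drop at 30 labels/s: (2 × 3600 + 52 × 60 + 57) × 30 + 17 = 311327.
Minute boundaries passed: 172; those not divisible by 10: 172 − 17 = 155; dropped labels = 2 × 155 = 310.
Actual frame index = 311327 − 310 = 311017.

311017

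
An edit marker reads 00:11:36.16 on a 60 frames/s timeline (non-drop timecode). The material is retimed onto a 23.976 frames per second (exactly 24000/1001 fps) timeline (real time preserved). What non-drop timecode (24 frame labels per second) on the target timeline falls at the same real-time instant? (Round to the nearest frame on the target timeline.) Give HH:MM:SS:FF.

Source frame index: (0×3600 + 11×60 + 36) × 60 + 16 = 41776.
Real time: 41776 / (60) = 10444/15 s.
Target frame: (10444/15) × (24000/1001) = 2387200/143 ≈ 16693.706 → 16694.
At 24 labels/s: frame 16694 → 00:11:35:14.

00:11:35:14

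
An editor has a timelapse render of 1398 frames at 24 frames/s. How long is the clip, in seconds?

Running time = 1398 / (24) = 58.25 s.

58.25 seconds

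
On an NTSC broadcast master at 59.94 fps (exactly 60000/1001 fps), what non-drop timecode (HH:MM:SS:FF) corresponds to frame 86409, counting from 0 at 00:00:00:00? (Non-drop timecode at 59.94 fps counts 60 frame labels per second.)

00:24:00:09

86409 ÷ 60 = 1440 full seconds, remainder 9 frames.
1440 s = 0 h 24 min 0 s.
Timecode: 00:24:00:09.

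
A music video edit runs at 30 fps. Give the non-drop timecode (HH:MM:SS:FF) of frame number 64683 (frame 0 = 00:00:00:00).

00:35:56:03

64683 ÷ 30 = 2156 full seconds, remainder 3 frames.
2156 s = 0 h 35 min 56 s.
Timecode: 00:35:56:03.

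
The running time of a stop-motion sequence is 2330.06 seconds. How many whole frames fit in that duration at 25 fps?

Frames = 2330.06 × 25 = 116503/2 ≈ 58251.5000.
Complete frames: 58251.

58251 frames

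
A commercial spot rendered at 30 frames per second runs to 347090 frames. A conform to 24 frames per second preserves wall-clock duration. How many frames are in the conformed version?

277672 frames

Target frames = source frames × (target rate / source rate) = 347090 × (24)/(30) = 347090 × 4/5 = 277672.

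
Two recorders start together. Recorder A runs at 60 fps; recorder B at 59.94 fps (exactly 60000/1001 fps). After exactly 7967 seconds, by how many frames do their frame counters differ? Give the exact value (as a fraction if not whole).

A emits 60 × 7967 = 478020 frames; B emits 60000/1001 × 7967 = 478020000/1001.
Difference = 478020/1001 frames (≈ 477.5425); B is behind A.

478020/1001 frames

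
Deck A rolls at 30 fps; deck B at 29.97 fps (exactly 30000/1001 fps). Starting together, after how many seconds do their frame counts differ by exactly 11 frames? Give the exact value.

11011/30 seconds

The gap grows by |30000/1001 − 30| = 30/1001 frames per second.
Time for a 11-frame gap: 11 ÷ (30/1001) = 11011/30 s.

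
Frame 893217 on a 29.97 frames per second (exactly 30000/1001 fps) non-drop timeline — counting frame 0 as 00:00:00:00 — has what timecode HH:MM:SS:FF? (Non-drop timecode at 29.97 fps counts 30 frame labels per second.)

08:16:13:27

893217 ÷ 30 = 29773 full seconds, remainder 27 frames.
29773 s = 8 h 16 min 13 s.
Timecode: 08:16:13:27.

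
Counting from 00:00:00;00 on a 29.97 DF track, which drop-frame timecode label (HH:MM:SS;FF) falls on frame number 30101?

00:16:44;11

Each 10-minute DF block holds 10 × 60 × 30 − 9 × 2 = 17982 frames. 30101 ÷ 17982 → 1 full block, remainder 12119.
Within the partial block the first minute is 1800 frames and each further minute 1798, so 6 further minute boundaries passed. Total skipped labels = 18 × 1 + 2 × 6 = 30.
Non-drop label index = 30101 + 30 = 30131; at 30 labels/s that is 00:16:44:11, i.e. DF 00:16:44;11.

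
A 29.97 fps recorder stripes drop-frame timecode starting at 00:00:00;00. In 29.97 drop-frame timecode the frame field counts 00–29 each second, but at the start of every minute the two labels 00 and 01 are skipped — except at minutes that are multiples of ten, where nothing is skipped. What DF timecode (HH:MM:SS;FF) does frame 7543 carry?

00:04:11;21

Each 10-minute DF block holds 10 × 60 × 30 − 9 × 2 = 17982 frames. 7543 ÷ 17982 → 0 full blocks, remainder 7543.
Within the partial block the first minute is 1800 frames and each further minute 1798, so 4 further minute boundaries passed. Total skipped labels = 18 × 0 + 2 × 4 = 8.
Non-drop label index = 7543 + 8 = 7551; at 30 labels/s that is 00:04:11:21, i.e. DF 00:04:11;21.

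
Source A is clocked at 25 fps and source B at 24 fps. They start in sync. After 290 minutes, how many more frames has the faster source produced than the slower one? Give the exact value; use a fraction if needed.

17400 frames

290 min = 17400 s.
A emits 25 × 17400 = 435000 frames; B emits 24 × 17400 = 417600.
Difference = 17400 frames; B is behind A.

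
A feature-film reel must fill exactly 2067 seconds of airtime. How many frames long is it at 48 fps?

Frames = 2067 × 48 = 99216.

99216 frames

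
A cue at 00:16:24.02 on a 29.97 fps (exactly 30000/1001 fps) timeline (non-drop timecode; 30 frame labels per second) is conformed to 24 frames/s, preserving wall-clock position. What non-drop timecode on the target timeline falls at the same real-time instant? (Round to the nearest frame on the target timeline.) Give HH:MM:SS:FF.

00:16:25:01

Source frame index: (0×3600 + 16×60 + 24) × 30 + 2 = 29522.
Real time: 29522 / (30000/1001) = 14775761/15000 s.
Target frame: (14775761/15000) × (24) = 14775761/625 ≈ 23641.218 → 23641.
At 24 labels/s: frame 23641 → 00:16:25:01.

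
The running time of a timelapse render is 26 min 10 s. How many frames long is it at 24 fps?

26 min 10 s = 1570 s.
Frames = 1570 × 24 = 37680.

37680 frames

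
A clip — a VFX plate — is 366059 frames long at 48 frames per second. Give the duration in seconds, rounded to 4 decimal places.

7626.2292 seconds

Running time = 366059 × 1/48 = 366059/48 s ≈ 7626.2292 s.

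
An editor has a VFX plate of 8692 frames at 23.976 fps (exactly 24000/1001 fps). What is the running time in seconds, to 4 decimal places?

362.5288 seconds

Running time = 8692 × 1001/24000 = 2175173/6000 s ≈ 362.5288 s.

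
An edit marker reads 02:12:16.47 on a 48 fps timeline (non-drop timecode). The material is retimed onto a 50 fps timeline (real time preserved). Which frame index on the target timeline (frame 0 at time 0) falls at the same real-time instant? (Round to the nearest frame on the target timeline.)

frame 396849

Source frame index: (2×3600 + 12×60 + 16) × 48 + 47 = 380975.
Real time: 380975 / (48) = 380975/48 s.
Target frame: (380975/48) × (50) = 9524375/24 ≈ 396848.958 → 396849.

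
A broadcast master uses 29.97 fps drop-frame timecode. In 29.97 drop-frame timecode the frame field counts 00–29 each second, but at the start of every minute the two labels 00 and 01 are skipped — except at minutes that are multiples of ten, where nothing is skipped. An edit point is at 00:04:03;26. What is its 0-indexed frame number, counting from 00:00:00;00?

Complete 10-minute blocks: 0, each 17982 frames → 0.
Remaining 4 whole minutes in the current block: 1800 + 3 × 1798 = 7194 frames.
Within the current minute: 3 × 30 + 26 − 2 = 114 (labels ;00/;01 skipped at this minute). Total = 0 + 7194 + 114 = 7308.

7308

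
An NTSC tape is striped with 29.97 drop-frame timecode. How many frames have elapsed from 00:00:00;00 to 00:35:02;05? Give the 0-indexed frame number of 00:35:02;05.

Complete 10-minute blocks: 3, each 17982 frames → 53946.
Remaining 5 whole minutes in the current block: 1800 + 4 × 1798 = 8992 frames.
Within the current minute: 2 × 30 + 5 − 2 = 63 (labels ;00/;01 skipped at this minute). Total = 53946 + 8992 + 63 = 63001.

63001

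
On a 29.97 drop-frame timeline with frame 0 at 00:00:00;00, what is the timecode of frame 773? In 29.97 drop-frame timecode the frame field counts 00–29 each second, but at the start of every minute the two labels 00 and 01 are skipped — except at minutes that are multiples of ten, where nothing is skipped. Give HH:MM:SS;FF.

Ten DF minutes hold 17982 frames, so frame 773 lies in block 0 (frames 0–17981) with 773 frames into that block.
The block's first minute is 1800 frames and the rest 1798 each; 773 frames reaches minute 0, so 0 × 18 + 0 × 2 = 0 labels have been skipped so far.
Adding those back, label number 773 + 0 = 773 at 30 labels/s is 25 s + 23 f = 0 h 0 min 25 s frame 23, i.e. 00:00:25;23.

00:00:25;23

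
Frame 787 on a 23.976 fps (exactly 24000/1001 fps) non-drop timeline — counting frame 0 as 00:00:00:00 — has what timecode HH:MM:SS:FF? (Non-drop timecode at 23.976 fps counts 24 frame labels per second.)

787 ÷ 24 = 32 full seconds, remainder 19 frames.
32 s = 0 h 0 min 32 s.
Timecode: 00:00:32:19.

00:00:32:19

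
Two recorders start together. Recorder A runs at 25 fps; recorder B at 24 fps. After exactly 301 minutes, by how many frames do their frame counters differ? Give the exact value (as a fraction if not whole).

18060 frames

301 min = 18060 s.
A emits 25 × 18060 = 451500 frames; B emits 24 × 18060 = 433440.
Difference = 18060 frames; B is behind A.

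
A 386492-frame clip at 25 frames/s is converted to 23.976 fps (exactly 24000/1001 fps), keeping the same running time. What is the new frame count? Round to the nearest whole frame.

Frames at target rate = 386492 × (24000/1001) / (25) = 371032320/1001 ≈ 370661.658.
Nearest whole frame: 370662.

370662 frames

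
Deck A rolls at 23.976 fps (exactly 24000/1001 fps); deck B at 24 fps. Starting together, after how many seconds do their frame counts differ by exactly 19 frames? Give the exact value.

19019/24 seconds

The gap grows by |24 − 24000/1001| = 24/1001 frames per second.
Time for a 19-frame gap: 19 ÷ (24/1001) = 19019/24 s.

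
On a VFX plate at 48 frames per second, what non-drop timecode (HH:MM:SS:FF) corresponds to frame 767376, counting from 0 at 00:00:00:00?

767376 ÷ 48 = 15987 full seconds, remainder 0 frames.
15987 s = 4 h 26 min 27 s.
Timecode: 04:26:27:00.

04:26:27:00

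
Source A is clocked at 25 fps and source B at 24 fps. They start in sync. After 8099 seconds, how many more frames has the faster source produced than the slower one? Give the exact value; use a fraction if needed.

8099 frames

A emits 25 × 8099 = 202475 frames; B emits 24 × 8099 = 194376.
Difference = 8099 frames; B is behind A.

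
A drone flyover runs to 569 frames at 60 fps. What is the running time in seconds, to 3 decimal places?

9.483 seconds

Running time = 569 × 1/60 = 569/60 s ≈ 9.483 s.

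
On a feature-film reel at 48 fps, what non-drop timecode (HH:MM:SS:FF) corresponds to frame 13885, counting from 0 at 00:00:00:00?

13885 ÷ 48 = 289 full seconds, remainder 13 frames.
289 s = 0 h 4 min 49 s.
Timecode: 00:04:49:13.

00:04:49:13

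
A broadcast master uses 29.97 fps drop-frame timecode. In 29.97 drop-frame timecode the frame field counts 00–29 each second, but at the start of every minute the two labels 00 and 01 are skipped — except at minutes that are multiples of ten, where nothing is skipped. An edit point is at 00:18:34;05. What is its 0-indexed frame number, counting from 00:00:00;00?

33391

Complete 10-minute blocks: 1, each 17982 frames → 17982.
Remaining 8 whole minutes in the current block: 1800 + 7 × 1798 = 14386 frames.
Within the current minute: 34 × 30 + 5 − 2 = 1023 (labels ;00/;01 skipped at this minute). Total = 17982 + 14386 + 1023 = 33391.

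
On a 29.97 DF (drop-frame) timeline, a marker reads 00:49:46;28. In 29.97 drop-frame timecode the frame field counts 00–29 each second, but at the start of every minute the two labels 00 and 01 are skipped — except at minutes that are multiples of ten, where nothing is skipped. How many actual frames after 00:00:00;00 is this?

Complete 10-minute blocks: 4, each 17982 frames → 71928.
Remaining 9 whole minutes in the current block: 1800 + 8 × 1798 = 16184 frames.
Within the current minute: 46 × 30 + 28 − 2 = 1406 (labels ;00/;01 skipped at this minute). Total = 71928 + 16184 + 1406 = 89518.

89518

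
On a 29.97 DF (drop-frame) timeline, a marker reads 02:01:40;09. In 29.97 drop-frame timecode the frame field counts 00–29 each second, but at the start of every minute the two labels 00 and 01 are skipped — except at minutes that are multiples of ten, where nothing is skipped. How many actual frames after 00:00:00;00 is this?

218791

As if non-drop at 30 labels/s: (2 × 3600 + 1 × 60 + 40) × 30 + 9 = 219009.
Minute boundaries passed: 121; those not divisible by 10: 121 − 12 = 109; dropped labels = 2 × 109 = 218.
Actual frame index = 219009 − 218 = 218791.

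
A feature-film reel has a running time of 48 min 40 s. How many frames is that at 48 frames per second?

140160 frames

48 min 40 s = 2920 s.
Frames = 2920 × 48 = 140160.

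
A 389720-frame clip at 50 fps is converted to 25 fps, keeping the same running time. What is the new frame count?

Frames at target rate = 389720 × (25) / (50) = 194860.

194860 frames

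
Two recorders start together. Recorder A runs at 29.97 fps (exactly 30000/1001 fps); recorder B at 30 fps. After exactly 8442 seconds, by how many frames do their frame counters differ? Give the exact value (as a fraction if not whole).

A emits 30000/1001 × 8442 = 36180000/143 frames; B emits 30 × 8442 = 253260.
Difference = 36180/143 frames (≈ 253.0070); B is ahead of A.

36180/143 frames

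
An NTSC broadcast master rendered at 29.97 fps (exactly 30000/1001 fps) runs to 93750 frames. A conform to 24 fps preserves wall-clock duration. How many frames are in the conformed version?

Target frames = source frames × (target rate / source rate) = 93750 × (24)/(30000/1001) = 93750 × 1001/1250 = 75075.

75075 frames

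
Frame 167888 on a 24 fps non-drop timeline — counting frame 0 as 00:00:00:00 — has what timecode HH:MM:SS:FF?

167888 ÷ 24 = 6995 full seconds, remainder 8 frames.
6995 s = 1 h 56 min 35 s.
Timecode: 01:56:35:08.

01:56:35:08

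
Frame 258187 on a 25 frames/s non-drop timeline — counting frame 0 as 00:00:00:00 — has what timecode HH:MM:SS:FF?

258187 ÷ 25 = 10327 full seconds, remainder 12 frames.
10327 s = 2 h 52 min 7 s.
Timecode: 02:52:07:12.

02:52:07:12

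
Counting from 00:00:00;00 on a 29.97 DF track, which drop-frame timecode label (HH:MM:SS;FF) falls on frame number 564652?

Ten DF minutes hold 17982 frames, so frame 564652 lies in block 31 (frames 557442–575423) with 7210 frames into that block.
The block's first minute is 1800 frames and the rest 1798 each; 7210 frames reaches minute 4, so 31 × 18 + 4 × 2 = 566 labels have been skipped so far.
Adding those back, label number 564652 + 566 = 565218 at 30 labels/s is 18840 s + 18 f = 5 h 14 min 0 s frame 18, i.e. 05:14:00;18.

05:14:00;18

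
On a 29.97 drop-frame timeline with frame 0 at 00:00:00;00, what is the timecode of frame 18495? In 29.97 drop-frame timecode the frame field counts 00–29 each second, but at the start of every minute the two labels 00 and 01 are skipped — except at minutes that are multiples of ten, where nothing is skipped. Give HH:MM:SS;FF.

Each 10-minute DF block holds 10 × 60 × 30 − 9 × 2 = 17982 frames. 18495 ÷ 17982 → 1 full block, remainder 513.
Within the partial block the first minute is 1800 frames and each further minute 1798, so 0 further minute boundaries passed. Total skipped labels = 18 × 1 + 2 × 0 = 18.
Non-drop label index = 18495 + 18 = 18513; at 30 labels/s that is 00:10:17:03, i.e. DF 00:10:17;03.

00:10:17;03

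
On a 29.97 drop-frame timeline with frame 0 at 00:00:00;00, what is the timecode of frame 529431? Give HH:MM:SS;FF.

Ten DF minutes hold 17982 frames, so frame 529431 lies in block 29 (frames 521478–539459) with 7953 frames into that block.
The block's first minute is 1800 frames and the rest 1798 each; 7953 frames reaches minute 4, so 29 × 18 + 4 × 2 = 530 labels have been skipped so far.
Adding those back, label number 529431 + 530 = 529961 at 30 labels/s is 17665 s + 11 f = 4 h 54 min 25 s frame 11, i.e. 04:54:25;11.

04:54:25;11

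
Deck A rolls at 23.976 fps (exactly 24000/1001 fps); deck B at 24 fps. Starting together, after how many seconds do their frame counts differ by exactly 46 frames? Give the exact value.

23023/12 seconds

The gap grows by |24 − 24000/1001| = 24/1001 frames per second.
Time for a 46-frame gap: 46 ÷ (24/1001) = 23023/12 s.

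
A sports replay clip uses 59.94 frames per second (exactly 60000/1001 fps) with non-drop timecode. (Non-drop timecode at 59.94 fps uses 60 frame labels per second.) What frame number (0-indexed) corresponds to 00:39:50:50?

Total seconds to the label: (0 × 3600 + 39 × 60 + 50) = 2390.
Frame index = 2390 × 60 + 50 = 143450.

143450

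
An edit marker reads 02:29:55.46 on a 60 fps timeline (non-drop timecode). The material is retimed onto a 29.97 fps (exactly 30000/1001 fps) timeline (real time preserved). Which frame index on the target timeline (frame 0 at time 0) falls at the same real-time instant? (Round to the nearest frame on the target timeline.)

frame 269603

Source frame index: (2×3600 + 29×60 + 55) × 60 + 46 = 539746.
Real time: 539746 / (60) = 269873/30 s.
Target frame: (269873/30) × (30000/1001) = 269873000/1001 ≈ 269603.397 → 269603.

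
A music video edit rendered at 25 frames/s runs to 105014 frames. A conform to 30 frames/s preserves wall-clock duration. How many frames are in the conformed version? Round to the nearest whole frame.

Frames at target rate = 105014 × (30) / (25) = 630084/5 ≈ 126016.800.
Nearest whole frame: 126017.

126017 frames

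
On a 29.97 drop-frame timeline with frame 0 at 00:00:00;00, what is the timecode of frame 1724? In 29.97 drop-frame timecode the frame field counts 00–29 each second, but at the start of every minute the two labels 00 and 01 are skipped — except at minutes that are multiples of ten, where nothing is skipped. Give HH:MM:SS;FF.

00:00:57;14

Ten DF minutes hold 17982 frames, so frame 1724 lies in block 0 (frames 0–17981) with 1724 frames into that block.
The block's first minute is 1800 frames and the rest 1798 each; 1724 frames reaches minute 0, so 0 × 18 + 0 × 2 = 0 labels have been skipped so far.
Adding those back, label number 1724 + 0 = 1724 at 30 labels/s is 57 s + 14 f = 0 h 0 min 57 s frame 14, i.e. 00:00:57;14.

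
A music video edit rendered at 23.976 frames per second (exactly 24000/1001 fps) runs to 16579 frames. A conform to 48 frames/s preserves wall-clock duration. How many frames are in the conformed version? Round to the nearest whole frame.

Frames at target rate = 16579 × (48) / (24000/1001) = 16595579/500 ≈ 33191.158.
Nearest whole frame: 33191.

33191 frames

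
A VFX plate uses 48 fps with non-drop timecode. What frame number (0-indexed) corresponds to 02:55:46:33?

frame 506241

Total seconds to the label: (2 × 3600 + 55 × 60 + 46) = 10546.
Frame index = 10546 × 48 + 33 = 506241.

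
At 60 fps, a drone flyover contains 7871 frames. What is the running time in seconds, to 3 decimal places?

131.183 seconds

Running time = 7871 × 1/60 = 7871/60 s ≈ 131.183 s.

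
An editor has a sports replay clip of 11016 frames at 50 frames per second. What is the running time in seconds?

Running time = 11016 / (50) = 220.32 s.

220.32 seconds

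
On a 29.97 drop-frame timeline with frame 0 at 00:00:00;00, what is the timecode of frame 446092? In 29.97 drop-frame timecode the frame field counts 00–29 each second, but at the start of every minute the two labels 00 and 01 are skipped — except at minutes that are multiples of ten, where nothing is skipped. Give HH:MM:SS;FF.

04:08:04;20

Each 10-minute DF block holds 10 × 60 × 30 − 9 × 2 = 17982 frames. 446092 ÷ 17982 → 24 full blocks, remainder 14524.
Within the partial block the first minute is 1800 frames and each further minute 1798, so 8 further minute boundaries passed. Total skipped labels = 18 × 24 + 2 × 8 = 448.
Non-drop label index = 446092 + 448 = 446540; at 30 labels/s that is 04:08:04:20, i.e. DF 04:08:04;20.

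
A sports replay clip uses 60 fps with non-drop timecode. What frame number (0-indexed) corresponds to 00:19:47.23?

Total seconds to the label: (0 × 3600 + 19 × 60 + 47) = 1187.
Frame index = 1187 × 60 + 23 = 71243.

frame 71243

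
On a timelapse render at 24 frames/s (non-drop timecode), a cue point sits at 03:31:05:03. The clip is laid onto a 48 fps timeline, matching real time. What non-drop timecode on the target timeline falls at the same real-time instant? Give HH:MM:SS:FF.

Source frame index: (3×3600 + 31×60 + 5) × 24 + 3 = 303963.
Real time: 303963 / (24) = 101321/8 s.
Target frame: (101321/8) × (48) = 607926.
At 48 labels/s: frame 607926 → 03:31:05:06.

03:31:05:06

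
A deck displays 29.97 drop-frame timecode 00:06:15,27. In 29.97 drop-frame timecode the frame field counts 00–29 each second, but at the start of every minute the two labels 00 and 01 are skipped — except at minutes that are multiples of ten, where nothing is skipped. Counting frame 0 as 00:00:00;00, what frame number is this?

As if non-drop at 30 labels/s: (0 × 3600 + 6 × 60 + 15) × 30 + 27 = 11277.
Minute boundaries passed: 6; those not divisible by 10: 6 − 0 = 6; dropped labels = 2 × 6 = 12.
Actual frame index = 11277 − 12 = 11265.

11265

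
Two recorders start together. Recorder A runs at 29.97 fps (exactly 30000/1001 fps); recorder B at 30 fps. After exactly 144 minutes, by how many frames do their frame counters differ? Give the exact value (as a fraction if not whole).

259200/1001 frames

144 min = 8640 s.
A emits 30000/1001 × 8640 = 259200000/1001 frames; B emits 30 × 8640 = 259200.
Difference = 259200/1001 frames (≈ 258.9411); B is ahead of A.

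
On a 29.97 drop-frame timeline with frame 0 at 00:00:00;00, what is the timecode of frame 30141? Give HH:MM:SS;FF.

Ten DF minutes hold 17982 frames, so frame 30141 lies in block 1 (frames 17982–35963) with 12159 frames into that block.
The block's first minute is 1800 frames and the rest 1798 each; 12159 frames reaches minute 6, so 1 × 18 + 6 × 2 = 30 labels have been skipped so far.
Adding those back, label number 30141 + 30 = 30171 at 30 labels/s is 1005 s + 21 f = 0 h 16 min 45 s frame 21, i.e. 00:16:45;21.

00:16:45;21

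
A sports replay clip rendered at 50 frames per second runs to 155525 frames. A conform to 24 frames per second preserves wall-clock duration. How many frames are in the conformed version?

Target frames = source frames × (target rate / source rate) = 155525 × (24)/(50) = 155525 × 12/25 = 74652.

74652 frames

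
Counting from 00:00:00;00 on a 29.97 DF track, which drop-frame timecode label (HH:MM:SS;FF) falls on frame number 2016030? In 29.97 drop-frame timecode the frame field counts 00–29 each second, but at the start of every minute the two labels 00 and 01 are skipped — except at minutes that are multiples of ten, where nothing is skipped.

18:41:08;08

Ten DF minutes hold 17982 frames, so frame 2016030 lies in block 112 (frames 2013984–2031965) with 2046 frames into that block.
The block's first minute is 1800 frames and the rest 1798 each; 2046 frames reaches minute 1, so 112 × 18 + 1 × 2 = 2018 labels have been skipped so far.
Adding those back, label number 2016030 + 2018 = 2018048 at 30 labels/s is 67268 s + 8 f = 18 h 41 min 8 s frame 8, i.e. 18:41:08;08.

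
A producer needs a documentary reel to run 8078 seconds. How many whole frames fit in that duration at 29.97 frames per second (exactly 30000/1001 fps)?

Frames = 8078 × 30000/1001 = 34620000/143 ≈ 242097.9021.
Complete frames: 242097.

242097 frames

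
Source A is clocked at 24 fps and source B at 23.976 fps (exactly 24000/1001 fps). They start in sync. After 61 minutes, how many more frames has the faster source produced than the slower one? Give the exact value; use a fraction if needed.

61 min = 3660 s.
A emits 24 × 3660 = 87840 frames; B emits 24000/1001 × 3660 = 87840000/1001.
Difference = 87840/1001 frames (≈ 87.7522); B is behind A.

87840/1001 frames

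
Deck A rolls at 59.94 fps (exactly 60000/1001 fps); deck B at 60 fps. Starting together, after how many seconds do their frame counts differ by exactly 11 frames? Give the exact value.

The gap grows by |60 − 60000/1001| = 60/1001 frames per second.
Time for a 11-frame gap: 11 ÷ (60/1001) = 11011/60 s.

11011/60 seconds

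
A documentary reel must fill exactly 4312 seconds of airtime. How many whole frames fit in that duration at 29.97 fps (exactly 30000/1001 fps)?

Frames = 4312 × 30000/1001 = 1680000/13 ≈ 129230.7692.
Complete frames: 129230.

129230 frames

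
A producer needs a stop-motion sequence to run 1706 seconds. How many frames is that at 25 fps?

42650 frames

Frames = 1706 × 25 = 42650.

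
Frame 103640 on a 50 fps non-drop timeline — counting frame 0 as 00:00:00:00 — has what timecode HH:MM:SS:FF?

103640 ÷ 50 = 2072 full seconds, remainder 40 frames.
2072 s = 0 h 34 min 32 s.
Timecode: 00:34:32:40.

00:34:32:40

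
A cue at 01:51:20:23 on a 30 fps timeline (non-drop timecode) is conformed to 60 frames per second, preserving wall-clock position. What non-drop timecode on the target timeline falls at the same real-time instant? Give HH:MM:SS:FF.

01:51:20:46

Source frame index: (1×3600 + 51×60 + 20) × 30 + 23 = 200423.
Real time: 200423 / (30) = 200423/30 s.
Target frame: (200423/30) × (60) = 400846.
At 60 labels/s: frame 400846 → 01:51:20:46.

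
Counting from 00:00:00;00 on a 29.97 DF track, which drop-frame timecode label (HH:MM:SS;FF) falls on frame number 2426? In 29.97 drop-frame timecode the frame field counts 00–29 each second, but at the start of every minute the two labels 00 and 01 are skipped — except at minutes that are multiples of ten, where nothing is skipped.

Each 10-minute DF block holds 10 × 60 × 30 − 9 × 2 = 17982 frames. 2426 ÷ 17982 → 0 full blocks, remainder 2426.
Within the partial block the first minute is 1800 frames and each further minute 1798, so 1 further minute boundary passed. Total skipped labels = 18 × 0 + 2 × 1 = 2.
Non-drop label index = 2426 + 2 = 2428; at 30 labels/s that is 00:01:20:28, i.e. DF 00:01:20;28.

00:01:20;28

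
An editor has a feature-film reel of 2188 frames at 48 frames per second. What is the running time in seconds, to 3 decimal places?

45.583 seconds

Running time = 2188 × 1/48 = 547/12 s ≈ 45.583 s.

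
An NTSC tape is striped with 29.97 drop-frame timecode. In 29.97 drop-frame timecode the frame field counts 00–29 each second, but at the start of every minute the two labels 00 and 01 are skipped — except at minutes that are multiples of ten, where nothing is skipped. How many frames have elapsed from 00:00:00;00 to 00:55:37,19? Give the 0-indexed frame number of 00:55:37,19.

Complete 10-minute blocks: 5, each 17982 frames → 89910.
Remaining 5 whole minutes in the current block: 1800 + 4 × 1798 = 8992 frames.
Within the current minute: 37 × 30 + 19 − 2 = 1127 (labels ;00/;01 skipped at this minute). Total = 89910 + 8992 + 1127 = 100029.

100029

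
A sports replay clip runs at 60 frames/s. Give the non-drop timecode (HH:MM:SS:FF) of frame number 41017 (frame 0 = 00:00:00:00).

41017 ÷ 60 = 683 full seconds, remainder 37 frames.
683 s = 0 h 11 min 23 s.
Timecode: 00:11:23:37.

00:11:23:37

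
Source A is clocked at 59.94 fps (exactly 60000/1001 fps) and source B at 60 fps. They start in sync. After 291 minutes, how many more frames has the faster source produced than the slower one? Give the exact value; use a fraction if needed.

1047600/1001 frames

291 min = 17460 s.
A emits 60000/1001 × 17460 = 1047600000/1001 frames; B emits 60 × 17460 = 1047600.
Difference = 1047600/1001 frames (≈ 1046.5534); B is ahead of A.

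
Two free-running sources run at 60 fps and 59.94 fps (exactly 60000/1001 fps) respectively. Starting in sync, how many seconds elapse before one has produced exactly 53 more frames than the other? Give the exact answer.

53053/60 seconds

The gap grows by |60000/1001 − 60| = 60/1001 frames per second.
Time for a 53-frame gap: 53 ÷ (60/1001) = 53053/60 s.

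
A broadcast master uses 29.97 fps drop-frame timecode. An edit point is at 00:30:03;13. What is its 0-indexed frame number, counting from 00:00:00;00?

As if non-drop at 30 labels/s: (0 × 3600 + 30 × 60 + 3) × 30 + 13 = 54103.
Minute boundaries passed: 30; those not divisible by 10: 30 − 3 = 27; dropped labels = 2 × 27 = 54.
Actual frame index = 54103 − 54 = 54049.

54049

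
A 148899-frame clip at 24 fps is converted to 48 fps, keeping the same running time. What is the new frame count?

297798 frames

Frames at target rate = 148899 × (48) / (24) = 297798.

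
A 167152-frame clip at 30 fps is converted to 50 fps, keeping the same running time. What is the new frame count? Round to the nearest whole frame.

Frames at target rate = 167152 × (50) / (30) = 835760/3 ≈ 278586.667.
Nearest whole frame: 278587.

278587 frames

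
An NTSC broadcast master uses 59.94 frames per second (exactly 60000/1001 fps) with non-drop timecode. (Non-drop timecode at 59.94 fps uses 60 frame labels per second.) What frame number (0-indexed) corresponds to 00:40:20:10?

Total seconds to the label: (0 × 3600 + 40 × 60 + 20) = 2420.
Frame index = 2420 × 60 + 10 = 145210.

145210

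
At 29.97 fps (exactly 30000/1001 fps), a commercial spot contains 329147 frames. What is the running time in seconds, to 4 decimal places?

10982.5382 seconds

Running time = 329147 × 1001/30000 = 329476147/30000 s ≈ 10982.5382 s.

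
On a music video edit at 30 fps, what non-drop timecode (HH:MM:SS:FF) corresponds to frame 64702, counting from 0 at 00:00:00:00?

00:35:56:22

64702 ÷ 30 = 2156 full seconds, remainder 22 frames.
2156 s = 0 h 35 min 56 s.
Timecode: 00:35:56:22.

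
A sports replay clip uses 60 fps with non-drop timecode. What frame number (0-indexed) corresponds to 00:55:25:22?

Total seconds to the label: (0 × 3600 + 55 × 60 + 25) = 3325.
Frame index = 3325 × 60 + 22 = 199522.

frame 199522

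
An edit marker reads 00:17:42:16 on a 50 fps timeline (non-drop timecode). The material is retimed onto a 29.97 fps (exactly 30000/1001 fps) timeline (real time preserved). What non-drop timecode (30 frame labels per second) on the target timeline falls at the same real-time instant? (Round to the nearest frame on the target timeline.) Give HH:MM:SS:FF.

Source frame index: (0×3600 + 17×60 + 42) × 50 + 16 = 53116.
Real time: 53116 / (50) = 26558/25 s.
Target frame: (26558/25) × (30000/1001) = 4552800/143 ≈ 31837.762 → 31838.
At 30 labels/s: frame 31838 → 00:17:41:08.

00:17:41:08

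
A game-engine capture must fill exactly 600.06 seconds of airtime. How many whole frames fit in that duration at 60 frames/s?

36003 frames

Frames = 600.06 × 60 = 180018/5 ≈ 36003.6000.
Complete frames: 36003.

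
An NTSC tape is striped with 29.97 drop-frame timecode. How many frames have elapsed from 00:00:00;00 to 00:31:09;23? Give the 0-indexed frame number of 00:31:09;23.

56037

As if non-drop at 30 labels/s: (0 × 3600 + 31 × 60 + 9) × 30 + 23 = 56093.
Minute boundaries passed: 31; those not divisible by 10: 31 − 3 = 28; dropped labels = 2 × 28 = 56.
Actual frame index = 56093 − 56 = 56037.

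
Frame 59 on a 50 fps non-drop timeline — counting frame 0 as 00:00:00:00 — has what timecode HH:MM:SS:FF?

59 ÷ 50 = 1 full seconds, remainder 9 frames.
1 s = 0 h 0 min 1 s.
Timecode: 00:00:01:09.

00:00:01:09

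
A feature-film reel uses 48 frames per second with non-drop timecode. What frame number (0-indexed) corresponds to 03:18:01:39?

frame 570327

Total seconds to the label: (3 × 3600 + 18 × 60 + 1) = 11881.
Frame index = 11881 × 48 + 39 = 570327.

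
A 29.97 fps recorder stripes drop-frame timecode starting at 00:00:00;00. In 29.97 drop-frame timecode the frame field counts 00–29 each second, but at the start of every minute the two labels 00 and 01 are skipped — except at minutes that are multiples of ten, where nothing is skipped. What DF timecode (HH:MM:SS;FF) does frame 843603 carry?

Ten DF minutes hold 17982 frames, so frame 843603 lies in block 46 (frames 827172–845153) with 16431 frames into that block.
The block's first minute is 1800 frames and the rest 1798 each; 16431 frames reaches minute 9, so 46 × 18 + 9 × 2 = 846 labels have been skipped so far.
Adding those back, label number 843603 + 846 = 844449 at 30 labels/s is 28148 s + 9 f = 7 h 49 min 8 s frame 9, i.e. 07:49:08;09.

07:49:08;09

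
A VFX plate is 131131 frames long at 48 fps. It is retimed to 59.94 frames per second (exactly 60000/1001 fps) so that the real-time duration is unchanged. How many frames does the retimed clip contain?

Target frames = source frames × (target rate / source rate) = 131131 × (60000/1001)/(48) = 131131 × 1250/1001 = 163750.

163750 frames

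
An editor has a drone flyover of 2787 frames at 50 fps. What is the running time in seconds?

55.74 seconds

Running time = 2787 / (50) = 55.74 s.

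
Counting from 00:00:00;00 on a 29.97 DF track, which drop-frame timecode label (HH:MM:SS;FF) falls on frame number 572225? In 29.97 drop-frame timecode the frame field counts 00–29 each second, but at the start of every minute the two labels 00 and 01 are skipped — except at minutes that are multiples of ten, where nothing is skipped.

05:18:13;09

Each 10-minute DF block holds 10 × 60 × 30 − 9 × 2 = 17982 frames. 572225 ÷ 17982 → 31 full blocks, remainder 14783.
Within the partial block the first minute is 1800 frames and each further minute 1798, so 8 further minute boundaries passed. Total skipped labels = 18 × 31 + 2 × 8 = 574.
Non-drop label index = 572225 + 574 = 572799; at 30 labels/s that is 05:18:13:09, i.e. DF 05:18:13;09.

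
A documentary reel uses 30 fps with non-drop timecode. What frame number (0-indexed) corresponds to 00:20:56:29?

37709

Total seconds to the label: (0 × 3600 + 20 × 60 + 56) = 1256.
Frame index = 1256 × 30 + 29 = 37709.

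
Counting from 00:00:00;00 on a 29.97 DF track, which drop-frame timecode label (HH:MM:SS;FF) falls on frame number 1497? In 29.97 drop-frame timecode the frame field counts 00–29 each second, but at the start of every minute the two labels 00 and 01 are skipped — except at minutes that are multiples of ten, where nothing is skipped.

Each 10-minute DF block holds 10 × 60 × 30 − 9 × 2 = 17982 frames. 1497 ÷ 17982 → 0 full blocks, remainder 1497.
Within the partial block the first minute is 1800 frames and each further minute 1798, so 0 further minute boundaries passed. Total skipped labels = 18 × 0 + 2 × 0 = 0.
Non-drop label index = 1497 + 0 = 1497; at 30 labels/s that is 00:00:49:27, i.e. DF 00:00:49;27.

00:00:49;27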